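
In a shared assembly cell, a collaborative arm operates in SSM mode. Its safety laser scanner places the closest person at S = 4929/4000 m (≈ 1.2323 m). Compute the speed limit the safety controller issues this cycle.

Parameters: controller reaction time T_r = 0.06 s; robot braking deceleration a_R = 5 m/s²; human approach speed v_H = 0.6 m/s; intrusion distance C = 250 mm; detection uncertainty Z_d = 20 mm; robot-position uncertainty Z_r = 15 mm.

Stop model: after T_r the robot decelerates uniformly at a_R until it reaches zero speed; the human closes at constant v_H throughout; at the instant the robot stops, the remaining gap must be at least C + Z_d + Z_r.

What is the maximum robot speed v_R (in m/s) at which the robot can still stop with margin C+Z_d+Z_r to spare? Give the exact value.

v_R_max = 9/4 m/s = 2.2500 m/s

quadratic (1/10)·v² + (9/50)·v + (-729/800) = 0
  disc = (9/50)² − 4·(1/10)·(-729/800) = 3969/10000 ; √disc = 63/100
  v_R = (−(9/50) + 63/100) / (2·(1/10)) = 9/4 m/s
check:
braking lasts T_s = (9/4)/5 = 0.4500 s
robot in T_r: 2.2500·0.0600 = 0.1350 m
braking distance = 2.2500²/(2·5.0000) = 0.5062 m
human closes 0.6000·0.5100 = 0.3060 m
C+Z_d+Z_r = 0.2500+0.0200+0.0150 = 0.2850 m
sum ≈ 0.1350+0.5062+0.3060+0.2850 ≈ 1.2323 m = S ✓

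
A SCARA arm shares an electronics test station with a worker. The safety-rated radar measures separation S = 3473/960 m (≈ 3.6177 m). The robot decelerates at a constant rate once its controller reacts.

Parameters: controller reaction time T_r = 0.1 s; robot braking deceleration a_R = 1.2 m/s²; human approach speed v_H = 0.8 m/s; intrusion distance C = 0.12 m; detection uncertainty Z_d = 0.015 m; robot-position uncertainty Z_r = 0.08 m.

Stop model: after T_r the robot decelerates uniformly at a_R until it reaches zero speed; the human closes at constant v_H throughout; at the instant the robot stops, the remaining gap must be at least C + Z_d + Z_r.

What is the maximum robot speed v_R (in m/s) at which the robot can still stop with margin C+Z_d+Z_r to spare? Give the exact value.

v_R_max = 41/20 m/s = 2.0500 m/s

at the boundary: (5/12)·v² + (23/30)·v + (-15949/4800) = 0
  disc = (23/30)² − 4·(5/12)·(-15949/4800) = 9801/1600 ; √disc = 99/40
  v_R = (−(23/30) + 99/40) / (2·(5/12)) = 41/20 m/s
check:
stop time T_s = (41/20)/(6/5) = 1.7083 s
robot covers v_R·T_r = 2.0500·0.1000 = 0.2050 m before braking
robot covers 2.0500·1.7083 − ½·1.2000·1.7083² = 1.7510 m while stopping
human closes 0.8000·1.8083 = 1.4467 m
C+Z_d+Z_r = 0.1200+0.0150+0.0800 = 0.2150 m
sum ≈ 0.2050+1.7510+1.4467+0.2150 ≈ 3.6177 m = S ✓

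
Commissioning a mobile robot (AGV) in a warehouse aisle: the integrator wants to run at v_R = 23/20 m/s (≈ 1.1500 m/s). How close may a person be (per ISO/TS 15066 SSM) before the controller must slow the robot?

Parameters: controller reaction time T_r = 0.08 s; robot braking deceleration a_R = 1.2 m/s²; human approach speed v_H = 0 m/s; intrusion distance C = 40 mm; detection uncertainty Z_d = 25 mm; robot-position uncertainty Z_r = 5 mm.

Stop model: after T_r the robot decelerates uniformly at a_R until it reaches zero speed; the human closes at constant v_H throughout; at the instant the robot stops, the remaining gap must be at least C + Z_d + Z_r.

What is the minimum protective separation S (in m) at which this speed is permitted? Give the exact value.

T_s = v_R/a_R = (23/20)/(6/5) = 0.9583 s
reaction-phase robot travel = 1.1500·0.0800 = 0.0920 m
robot under decel: 1.1500²/(2·1.2000) = 0.5510 m
human closes 0.0000·1.0383 = 0.0000 m
C+Z_d+Z_r = 0.0400+0.0250+0.0050 = 0.0700 m
S_min ≈ 0.0920+0.5510+0.0000+0.0700  ⇒  S_min = 17113/24000 m

S_min = 17113/24000 m = 0.7130 m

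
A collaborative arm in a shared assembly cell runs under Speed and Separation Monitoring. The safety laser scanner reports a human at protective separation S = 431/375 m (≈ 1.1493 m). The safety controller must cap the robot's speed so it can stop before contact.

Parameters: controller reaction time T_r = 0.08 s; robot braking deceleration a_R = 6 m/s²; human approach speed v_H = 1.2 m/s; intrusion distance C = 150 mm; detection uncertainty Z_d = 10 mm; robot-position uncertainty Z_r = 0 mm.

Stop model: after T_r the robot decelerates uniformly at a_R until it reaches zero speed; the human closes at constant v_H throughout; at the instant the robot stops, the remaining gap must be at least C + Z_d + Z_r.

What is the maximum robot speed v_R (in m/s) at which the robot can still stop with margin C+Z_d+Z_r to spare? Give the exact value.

v_R_max = 2 m/s = 2.0000 m/s

quadratic (1/12)·v² + (7/25)·v + (-67/75) = 0
  disc = (7/25)² − 4·(1/12)·(-67/75) = 2116/5625 ; √disc = 46/75
  v_R = (−(7/25) + 46/75) / (2·(1/12)) = 2 m/s
check:
braking lasts T_s = 2/6 = 0.3333 s
reaction-phase robot travel = 2.0000·0.0800 = 0.1600 m
braking distance = 2.0000²/(2·6.0000) = 0.3333 m
human closes 1.2000·0.4133 = 0.4960 m
C+Z_d+Z_r = 0.1500+0.0100+0.0000 = 0.1600 m
sum ≈ 0.1600+0.3333+0.4960+0.1600 ≈ 1.1493 m = S ✓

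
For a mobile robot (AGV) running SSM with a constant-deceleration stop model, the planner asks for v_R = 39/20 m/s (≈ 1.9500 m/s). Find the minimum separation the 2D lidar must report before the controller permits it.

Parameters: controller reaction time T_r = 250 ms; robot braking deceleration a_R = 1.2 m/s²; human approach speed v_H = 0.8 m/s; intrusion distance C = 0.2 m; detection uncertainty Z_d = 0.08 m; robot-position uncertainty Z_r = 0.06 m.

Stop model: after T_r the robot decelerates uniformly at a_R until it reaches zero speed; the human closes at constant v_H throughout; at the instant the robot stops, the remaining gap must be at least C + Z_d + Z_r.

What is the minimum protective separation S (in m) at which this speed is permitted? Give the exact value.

S_min = 6259/1600 m = 3.9119 m

braking lasts T_s = (39/20)/(6/5) = 1.6250 s
reaction-phase robot travel = 1.9500·0.2500 = 0.4875 m
robot covers 1.9500·1.6250 − ½·1.2000·1.6250² = 1.5844 m while stopping
person approaches 0.8000·(0.2500+1.6250) = 1.5000 m
C+Z_d+Z_r = 0.2000+0.0800+0.0600 = 0.3400 m
S_min ≈ 0.4875+1.5844+1.5000+0.3400  ⇒  S_min = 6259/1600 m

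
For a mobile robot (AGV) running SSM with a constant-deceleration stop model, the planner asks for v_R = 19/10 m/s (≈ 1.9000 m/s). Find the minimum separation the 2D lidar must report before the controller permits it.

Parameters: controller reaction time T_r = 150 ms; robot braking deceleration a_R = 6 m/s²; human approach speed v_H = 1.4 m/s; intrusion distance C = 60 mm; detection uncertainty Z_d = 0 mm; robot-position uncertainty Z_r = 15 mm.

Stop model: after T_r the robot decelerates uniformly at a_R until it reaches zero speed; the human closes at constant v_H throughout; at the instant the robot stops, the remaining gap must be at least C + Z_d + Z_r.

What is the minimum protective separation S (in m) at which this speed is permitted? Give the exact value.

S_min = 1577/1200 m = 1.3142 m

braking lasts T_s = (19/10)/6 = 0.3167 s
robot covers v_R·T_r = 1.9000·0.1500 = 0.2850 m before braking
robot covers 1.9000·0.3167 − ½·6.0000·0.3167² = 0.3008 m while stopping
person approaches 1.4000·(0.1500+0.3167) = 0.6533 m
residual clearance needed = 0.0600+0.0000+0.0150 = 0.0750 m
S_min ≈ 0.2850+0.3008+0.6533+0.0750  ⇒  S_min = 1577/1200 m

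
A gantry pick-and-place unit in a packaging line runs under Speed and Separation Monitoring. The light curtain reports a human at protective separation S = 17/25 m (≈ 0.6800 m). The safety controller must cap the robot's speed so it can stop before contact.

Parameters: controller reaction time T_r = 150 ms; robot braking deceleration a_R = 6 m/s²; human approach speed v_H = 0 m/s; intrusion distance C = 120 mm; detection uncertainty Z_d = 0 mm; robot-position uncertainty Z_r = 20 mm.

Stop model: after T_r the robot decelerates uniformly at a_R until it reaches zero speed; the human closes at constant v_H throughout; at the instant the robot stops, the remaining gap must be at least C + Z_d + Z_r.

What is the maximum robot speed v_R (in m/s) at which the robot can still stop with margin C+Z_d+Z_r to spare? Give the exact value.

at the boundary: (1/12)·v² + (3/20)·v + (-27/50) = 0
  disc = (3/20)² − 4·(1/12)·(-27/50) = 81/400 ; √disc = 9/20
  v_R = (−(3/20) + 9/20) / (2·(1/12)) = 9/5 m/s
check:
T_s = v_R/a_R = (9/5)/6 = 0.3000 s
robot in T_r: 1.8000·0.1500 = 0.2700 m
robot covers 1.8000·0.3000 − ½·6.0000·0.3000² = 0.2700 m while stopping
person approaches 0.0000·(0.1500+0.3000) = 0.0000 m
residual clearance needed = 0.1200+0.0000+0.0200 = 0.1400 m
sum ≈ 0.2700+0.2700+0.0000+0.1400 ≈ 0.6800 m = S ✓

v_R_max = 9/5 m/s = 1.8000 m/s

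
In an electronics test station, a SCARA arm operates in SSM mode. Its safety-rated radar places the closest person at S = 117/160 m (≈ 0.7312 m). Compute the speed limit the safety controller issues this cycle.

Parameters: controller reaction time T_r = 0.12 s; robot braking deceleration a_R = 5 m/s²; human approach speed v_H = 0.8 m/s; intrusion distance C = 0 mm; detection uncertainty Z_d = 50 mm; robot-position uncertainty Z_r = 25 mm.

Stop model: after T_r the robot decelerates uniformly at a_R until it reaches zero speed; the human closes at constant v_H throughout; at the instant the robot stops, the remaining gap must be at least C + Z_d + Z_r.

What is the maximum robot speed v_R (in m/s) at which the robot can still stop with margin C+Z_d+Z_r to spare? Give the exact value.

v_R_max = 27/20 m/s = 1.3500 m/s

at the boundary: (1/10)·v² + (7/25)·v + (-2241/4000) = 0
  disc = (7/25)² − 4·(1/10)·(-2241/4000) = 121/400 ; √disc = 11/20
  v_R = (−(7/25) + 11/20) / (2·(1/10)) = 27/20 m/s
check:
stop time T_s = (27/20)/5 = 0.2700 s
robot covers v_R·T_r = 1.3500·0.1200 = 0.1620 m before braking
braking distance = 1.3500²/(2·5.0000) = 0.1822 m
person approaches 0.8000·(0.1200+0.2700) = 0.3120 m
margins: 0.0000+0.0500+0.0250 = 0.0750 m
sum ≈ 0.1620+0.1822+0.3120+0.0750 ≈ 0.7312 m = S ✓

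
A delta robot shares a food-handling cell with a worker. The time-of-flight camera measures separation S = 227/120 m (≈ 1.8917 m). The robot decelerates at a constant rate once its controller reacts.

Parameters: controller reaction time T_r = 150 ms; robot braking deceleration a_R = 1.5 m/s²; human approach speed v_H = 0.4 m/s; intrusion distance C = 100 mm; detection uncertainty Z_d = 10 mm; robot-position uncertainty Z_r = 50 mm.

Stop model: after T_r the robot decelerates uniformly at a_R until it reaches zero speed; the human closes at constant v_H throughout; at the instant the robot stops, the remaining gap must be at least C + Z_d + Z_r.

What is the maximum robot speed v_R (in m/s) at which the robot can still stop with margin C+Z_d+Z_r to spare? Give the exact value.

at the boundary: (1/3)·v² + (5/12)·v + (-1003/600) = 0
  disc = (5/12)² − 4·(1/3)·(-1003/600) = 961/400 ; √disc = 31/20
  v_R = (−(5/12) + 31/20) / (2·(1/3)) = 17/10 m/s
check:
stop time T_s = (17/10)/(3/2) = 1.1333 s
reaction-phase robot travel = 1.7000·0.1500 = 0.2550 m
robot covers 1.7000·1.1333 − ½·1.5000·1.1333² = 0.9633 m while stopping
human over T_r+T_s: 0.4000·(0.1500+1.1333) = 0.5133 m
C+Z_d+Z_r = 0.1000+0.0100+0.0500 = 0.1600 m
sum ≈ 0.2550+0.9633+0.5133+0.1600 ≈ 1.8917 m = S ✓

v_R_max = 17/10 m/s = 1.7000 m/s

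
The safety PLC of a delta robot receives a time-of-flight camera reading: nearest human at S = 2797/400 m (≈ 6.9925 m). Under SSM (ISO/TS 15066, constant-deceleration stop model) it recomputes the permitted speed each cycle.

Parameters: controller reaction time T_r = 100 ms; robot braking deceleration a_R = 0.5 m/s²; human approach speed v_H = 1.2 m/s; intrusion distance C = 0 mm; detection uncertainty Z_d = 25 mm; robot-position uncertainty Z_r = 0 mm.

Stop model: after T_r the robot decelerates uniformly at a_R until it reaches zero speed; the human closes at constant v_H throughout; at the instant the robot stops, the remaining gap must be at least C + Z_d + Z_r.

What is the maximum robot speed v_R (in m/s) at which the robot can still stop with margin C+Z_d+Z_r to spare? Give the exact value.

at the boundary: (1)·v² + (5/2)·v + (-2739/400) = 0
  disc = (5/2)² − 4·(1)·(-2739/400) = 841/25 ; √disc = 29/5
  v_R = (−(5/2) + 29/5) / (2·(1)) = 33/20 m/s
check:
T_s = v_R/a_R = (33/20)/(1/2) = 3.3000 s
robot covers v_R·T_r = 1.6500·0.1000 = 0.1650 m before braking
robot under decel: 1.6500²/(2·0.5000) = 2.7225 m
human over T_r+T_s: 1.2000·(0.1000+3.3000) = 4.0800 m
residual clearance needed = 0.0000+0.0250+0.0000 = 0.0250 m
sum ≈ 0.1650+2.7225+4.0800+0.0250 ≈ 6.9925 m = S ✓

v_R_max = 33/20 m/s = 1.6500 m/s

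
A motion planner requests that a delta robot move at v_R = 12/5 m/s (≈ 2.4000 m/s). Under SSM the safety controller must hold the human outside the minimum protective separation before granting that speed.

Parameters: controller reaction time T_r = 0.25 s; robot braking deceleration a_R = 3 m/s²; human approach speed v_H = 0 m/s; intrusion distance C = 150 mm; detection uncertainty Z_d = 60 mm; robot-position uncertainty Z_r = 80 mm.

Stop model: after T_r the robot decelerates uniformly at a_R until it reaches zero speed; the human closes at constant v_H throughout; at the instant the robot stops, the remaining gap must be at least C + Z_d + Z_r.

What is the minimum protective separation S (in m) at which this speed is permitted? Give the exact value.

T_s = v_R/a_R = (12/5)/3 = 0.8000 s
reaction-phase robot travel = 2.4000·0.2500 = 0.6000 m
robot covers 2.4000·0.8000 − ½·3.0000·0.8000² = 0.9600 m while stopping
human over T_r+T_s: 0.0000·(0.2500+0.8000) = 0.0000 m
C+Z_d+Z_r = 0.1500+0.0600+0.0800 = 0.2900 m
S_min ≈ 0.6000+0.9600+0.0000+0.2900  ⇒  S_min = 37/20 m

S_min = 37/20 m = 1.8500 m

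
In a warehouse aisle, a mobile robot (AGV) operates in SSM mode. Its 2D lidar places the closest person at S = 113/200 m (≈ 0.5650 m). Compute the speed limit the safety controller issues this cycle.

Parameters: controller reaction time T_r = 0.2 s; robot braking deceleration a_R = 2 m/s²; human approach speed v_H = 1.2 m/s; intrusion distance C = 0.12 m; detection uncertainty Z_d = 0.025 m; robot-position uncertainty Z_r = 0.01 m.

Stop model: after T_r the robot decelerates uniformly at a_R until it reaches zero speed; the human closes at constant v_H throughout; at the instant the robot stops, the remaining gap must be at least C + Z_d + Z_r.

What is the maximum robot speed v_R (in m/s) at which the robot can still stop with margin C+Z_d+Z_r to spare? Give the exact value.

v_R_max = 1/5 m/s = 0.2000 m/s

quadratic (1/4)·v² + (4/5)·v + (-17/100) = 0
  disc = (4/5)² − 4·(1/4)·(-17/100) = 81/100 ; √disc = 9/10
  v_R = (−(4/5) + 9/10) / (2·(1/4)) = 1/5 m/s
check:
braking lasts T_s = (1/5)/2 = 0.1000 s
robot in T_r: 0.2000·0.2000 = 0.0400 m
robot covers 0.2000·0.1000 − ½·2.0000·0.1000² = 0.0100 m while stopping
person approaches 1.2000·(0.2000+0.1000) = 0.3600 m
margins: 0.1200+0.0250+0.0100 = 0.1550 m
sum ≈ 0.0400+0.0100+0.3600+0.1550 ≈ 0.5650 m = S ✓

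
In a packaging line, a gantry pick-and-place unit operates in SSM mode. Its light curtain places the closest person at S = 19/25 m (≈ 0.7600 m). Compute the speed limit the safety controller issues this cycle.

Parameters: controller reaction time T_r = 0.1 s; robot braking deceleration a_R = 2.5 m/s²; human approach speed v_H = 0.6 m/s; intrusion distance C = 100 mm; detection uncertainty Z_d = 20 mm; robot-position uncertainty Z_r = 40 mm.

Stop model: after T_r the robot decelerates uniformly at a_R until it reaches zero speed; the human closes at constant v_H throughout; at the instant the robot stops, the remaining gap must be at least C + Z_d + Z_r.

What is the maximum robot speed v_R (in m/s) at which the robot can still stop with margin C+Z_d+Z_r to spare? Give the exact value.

collect terms ⇒ (1/5)·v_R² + (17/50)·v_R + (-27/50) = 0
  disc = (17/50)² − 4·(1/5)·(-27/50) = 1369/2500 ; √disc = 37/50
  v_R = (−(17/50) + 37/50) / (2·(1/5)) = 1 m/s
check:
stop time T_s = 1/(5/2) = 0.4000 s
robot in T_r: 1.0000·0.1000 = 0.1000 m
braking distance = 1.0000²/(2·2.5000) = 0.2000 m
human over T_r+T_s: 0.6000·(0.1000+0.4000) = 0.3000 m
residual clearance needed = 0.1000+0.0200+0.0400 = 0.1600 m
sum ≈ 0.1000+0.2000+0.3000+0.1600 ≈ 0.7600 m = S ✓

v_R_max = 1 m/s = 1.0000 m/s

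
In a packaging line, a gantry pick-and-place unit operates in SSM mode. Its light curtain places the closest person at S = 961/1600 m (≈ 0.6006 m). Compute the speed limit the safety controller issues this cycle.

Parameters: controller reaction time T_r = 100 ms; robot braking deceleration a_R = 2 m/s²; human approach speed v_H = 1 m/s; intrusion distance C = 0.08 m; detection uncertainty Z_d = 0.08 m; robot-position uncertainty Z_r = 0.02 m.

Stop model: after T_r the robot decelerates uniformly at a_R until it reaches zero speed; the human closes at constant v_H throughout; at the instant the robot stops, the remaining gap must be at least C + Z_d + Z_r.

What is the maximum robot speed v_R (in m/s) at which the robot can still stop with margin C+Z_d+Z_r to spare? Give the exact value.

v_R_max = 9/20 m/s = 0.4500 m/s

quadratic (1/4)·v² + (3/5)·v + (-513/1600) = 0
  disc = (3/5)² − 4·(1/4)·(-513/1600) = 1089/1600 ; √disc = 33/40
  v_R = (−(3/5) + 33/40) / (2·(1/4)) = 9/20 m/s
check:
braking lasts T_s = (9/20)/2 = 0.2250 s
reaction-phase robot travel = 0.4500·0.1000 = 0.0450 m
robot under decel: 0.4500²/(2·2.0000) = 0.0506 m
human over T_r+T_s: 1.0000·(0.1000+0.2250) = 0.3250 m
C+Z_d+Z_r = 0.0800+0.0800+0.0200 = 0.1800 m
sum ≈ 0.0450+0.0506+0.3250+0.1800 ≈ 0.6006 m = S ✓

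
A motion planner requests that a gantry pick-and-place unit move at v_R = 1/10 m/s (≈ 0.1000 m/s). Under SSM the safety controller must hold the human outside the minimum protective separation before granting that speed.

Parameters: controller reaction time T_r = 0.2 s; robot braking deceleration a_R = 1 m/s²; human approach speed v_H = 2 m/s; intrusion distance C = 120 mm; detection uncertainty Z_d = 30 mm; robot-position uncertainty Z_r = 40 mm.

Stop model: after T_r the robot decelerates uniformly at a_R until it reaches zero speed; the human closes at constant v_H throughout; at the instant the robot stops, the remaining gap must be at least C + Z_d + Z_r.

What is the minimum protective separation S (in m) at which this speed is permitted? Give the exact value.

S_min = 163/200 m = 0.8150 m

braking lasts T_s = (1/10)/1 = 0.1000 s
reaction-phase robot travel = 0.1000·0.2000 = 0.0200 m
robot covers 0.1000·0.1000 − ½·1.0000·0.1000² = 0.0050 m while stopping
person approaches 2.0000·(0.2000+0.1000) = 0.6000 m
C+Z_d+Z_r = 0.1200+0.0300+0.0400 = 0.1900 m
S_min ≈ 0.0200+0.0050+0.6000+0.1900  ⇒  S_min = 163/200 m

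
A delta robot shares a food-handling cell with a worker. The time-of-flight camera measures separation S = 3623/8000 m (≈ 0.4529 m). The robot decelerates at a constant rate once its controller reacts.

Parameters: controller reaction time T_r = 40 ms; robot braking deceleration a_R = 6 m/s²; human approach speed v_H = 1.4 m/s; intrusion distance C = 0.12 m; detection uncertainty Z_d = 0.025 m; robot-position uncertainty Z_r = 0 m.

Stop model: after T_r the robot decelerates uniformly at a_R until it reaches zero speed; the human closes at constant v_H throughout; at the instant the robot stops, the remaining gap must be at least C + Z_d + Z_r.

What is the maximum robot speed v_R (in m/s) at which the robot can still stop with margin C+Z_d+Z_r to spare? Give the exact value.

v_R_max = 3/4 m/s = 0.7500 m/s

quadratic (1/12)·v² + (41/150)·v + (-403/1600) = 0
  disc = (41/150)² − 4·(1/12)·(-403/1600) = 57121/360000 ; √disc = 239/600
  v_R = (−(41/150) + 239/600) / (2·(1/12)) = 3/4 m/s
check:
stop time T_s = (3/4)/6 = 0.1250 s
reaction-phase robot travel = 0.7500·0.0400 = 0.0300 m
robot under decel: 0.7500²/(2·6.0000) = 0.0469 m
person approaches 1.4000·(0.0400+0.1250) = 0.2310 m
residual clearance needed = 0.1200+0.0250+0.0000 = 0.1450 m
sum ≈ 0.0300+0.0469+0.2310+0.1450 ≈ 0.4529 m = S ✓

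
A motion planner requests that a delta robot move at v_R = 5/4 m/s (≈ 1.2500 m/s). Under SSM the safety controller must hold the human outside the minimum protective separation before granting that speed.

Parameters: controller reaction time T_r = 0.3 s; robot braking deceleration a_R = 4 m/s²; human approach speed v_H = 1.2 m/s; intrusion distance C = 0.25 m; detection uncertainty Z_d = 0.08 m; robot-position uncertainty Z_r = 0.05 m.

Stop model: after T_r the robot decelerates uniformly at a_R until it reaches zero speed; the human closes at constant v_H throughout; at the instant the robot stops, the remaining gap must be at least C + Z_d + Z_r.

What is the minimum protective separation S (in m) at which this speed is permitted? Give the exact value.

S_min = 5393/3200 m = 1.6853 m

stop time T_s = (5/4)/4 = 0.3125 s
reaction-phase robot travel = 1.2500·0.3000 = 0.3750 m
braking distance = 1.2500²/(2·4.0000) = 0.1953 m
human closes 1.2000·0.6125 = 0.7350 m
C+Z_d+Z_r = 0.2500+0.0800+0.0500 = 0.3800 m
S_min ≈ 0.3750+0.1953+0.7350+0.3800  ⇒  S_min = 5393/3200 m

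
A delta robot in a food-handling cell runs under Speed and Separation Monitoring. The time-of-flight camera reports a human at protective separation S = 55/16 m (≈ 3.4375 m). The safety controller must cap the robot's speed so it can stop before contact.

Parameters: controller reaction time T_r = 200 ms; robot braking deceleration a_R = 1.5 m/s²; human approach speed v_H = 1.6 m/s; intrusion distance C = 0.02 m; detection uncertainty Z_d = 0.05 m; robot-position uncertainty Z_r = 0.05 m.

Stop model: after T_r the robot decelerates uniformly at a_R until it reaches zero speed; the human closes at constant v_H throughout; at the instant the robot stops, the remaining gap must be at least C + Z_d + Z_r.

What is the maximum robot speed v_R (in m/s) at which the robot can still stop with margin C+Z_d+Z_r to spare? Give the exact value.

v_R_max = 33/20 m/s = 1.6500 m/s

at the boundary: (1/3)·v² + (19/15)·v + (-1199/400) = 0
  disc = (19/15)² − 4·(1/3)·(-1199/400) = 5041/900 ; √disc = 71/30
  v_R = (−(19/15) + 71/30) / (2·(1/3)) = 33/20 m/s
check:
braking lasts T_s = (33/20)/(3/2) = 1.1000 s
robot covers v_R·T_r = 1.6500·0.2000 = 0.3300 m before braking
robot under decel: 1.6500²/(2·1.5000) = 0.9075 m
human closes 1.6000·1.3000 = 2.0800 m
residual clearance needed = 0.0200+0.0500+0.0500 = 0.1200 m
sum ≈ 0.3300+0.9075+2.0800+0.1200 ≈ 3.4375 m = S ✓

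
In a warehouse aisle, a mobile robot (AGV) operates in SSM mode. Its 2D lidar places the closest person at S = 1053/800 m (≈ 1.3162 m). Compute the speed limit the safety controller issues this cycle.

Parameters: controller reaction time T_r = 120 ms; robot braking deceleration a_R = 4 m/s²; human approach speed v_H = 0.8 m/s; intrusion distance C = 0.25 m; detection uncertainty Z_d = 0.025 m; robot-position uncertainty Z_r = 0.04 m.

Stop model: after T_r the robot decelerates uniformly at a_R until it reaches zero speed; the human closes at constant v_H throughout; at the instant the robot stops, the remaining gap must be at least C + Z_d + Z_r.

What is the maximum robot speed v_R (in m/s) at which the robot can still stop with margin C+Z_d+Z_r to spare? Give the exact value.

v_R_max = 17/10 m/s = 1.7000 m/s

collect terms ⇒ (1/8)·v_R² + (8/25)·v_R + (-3621/4000) = 0
  disc = (8/25)² − 4·(1/8)·(-3621/4000) = 22201/40000 ; √disc = 149/200
  v_R = (−(8/25) + 149/200) / (2·(1/8)) = 17/10 m/s
check:
T_s = v_R/a_R = (17/10)/4 = 0.4250 s
robot in T_r: 1.7000·0.1200 = 0.2040 m
robot under decel: 1.7000²/(2·4.0000) = 0.3613 m
person approaches 0.8000·(0.1200+0.4250) = 0.4360 m
C+Z_d+Z_r = 0.2500+0.0250+0.0400 = 0.3150 m
sum ≈ 0.2040+0.3613+0.4360+0.3150 ≈ 1.3162 m = S ✓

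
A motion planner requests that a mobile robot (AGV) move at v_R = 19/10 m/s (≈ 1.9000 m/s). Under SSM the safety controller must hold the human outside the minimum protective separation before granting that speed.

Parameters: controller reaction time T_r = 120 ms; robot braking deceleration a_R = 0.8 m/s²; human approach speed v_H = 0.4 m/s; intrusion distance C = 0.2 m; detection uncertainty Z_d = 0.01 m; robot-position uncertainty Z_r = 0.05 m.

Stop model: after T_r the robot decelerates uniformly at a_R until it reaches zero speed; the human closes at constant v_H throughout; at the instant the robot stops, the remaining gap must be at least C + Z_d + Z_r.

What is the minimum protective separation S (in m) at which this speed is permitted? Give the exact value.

T_s = v_R/a_R = (19/10)/(4/5) = 2.3750 s
robot in T_r: 1.9000·0.1200 = 0.2280 m
robot under decel: 1.9000²/(2·0.8000) = 2.2563 m
person approaches 0.4000·(0.1200+2.3750) = 0.9980 m
residual clearance needed = 0.2000+0.0100+0.0500 = 0.2600 m
S_min ≈ 0.2280+2.2563+0.9980+0.2600  ⇒  S_min = 14969/4000 m

S_min = 14969/4000 m = 3.7422 m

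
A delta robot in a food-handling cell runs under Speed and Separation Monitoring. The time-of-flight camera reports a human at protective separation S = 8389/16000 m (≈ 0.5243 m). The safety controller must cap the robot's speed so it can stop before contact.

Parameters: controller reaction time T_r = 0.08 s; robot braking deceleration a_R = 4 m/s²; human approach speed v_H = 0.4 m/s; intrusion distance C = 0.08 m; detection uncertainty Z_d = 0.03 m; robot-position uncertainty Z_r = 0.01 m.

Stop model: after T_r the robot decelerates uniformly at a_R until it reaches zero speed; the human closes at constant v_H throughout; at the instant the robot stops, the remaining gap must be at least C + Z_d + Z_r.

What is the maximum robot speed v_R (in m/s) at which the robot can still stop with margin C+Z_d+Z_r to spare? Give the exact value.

collect terms ⇒ (1/8)·v_R² + (9/50)·v_R + (-5957/16000) = 0
  disc = (9/50)² − 4·(1/8)·(-5957/16000) = 34969/160000 ; √disc = 187/400
  v_R = (−(9/50) + 187/400) / (2·(1/8)) = 23/20 m/s
check:
braking lasts T_s = (23/20)/4 = 0.2875 s
robot in T_r: 1.1500·0.0800 = 0.0920 m
robot covers 1.1500·0.2875 − ½·4.0000·0.2875² = 0.1653 m while stopping
person approaches 0.4000·(0.0800+0.2875) = 0.1470 m
margins: 0.0800+0.0300+0.0100 = 0.1200 m
sum ≈ 0.0920+0.1653+0.1470+0.1200 ≈ 0.5243 m = S ✓

v_R_max = 23/20 m/s = 1.1500 m/s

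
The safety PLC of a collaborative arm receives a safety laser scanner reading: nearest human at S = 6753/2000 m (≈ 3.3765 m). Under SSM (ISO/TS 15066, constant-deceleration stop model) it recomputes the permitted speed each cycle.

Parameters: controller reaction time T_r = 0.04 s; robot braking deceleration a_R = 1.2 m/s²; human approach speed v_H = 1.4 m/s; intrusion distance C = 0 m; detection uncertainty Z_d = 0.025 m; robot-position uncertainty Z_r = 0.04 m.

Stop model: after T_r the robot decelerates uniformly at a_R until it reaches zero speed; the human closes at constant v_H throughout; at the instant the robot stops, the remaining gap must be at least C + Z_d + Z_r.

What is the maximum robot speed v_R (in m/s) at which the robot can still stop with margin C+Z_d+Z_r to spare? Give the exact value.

at the boundary: (5/12)·v² + (181/150)·v + (-6511/2000) = 0
  disc = (181/150)² − 4·(5/12)·(-6511/2000) = 619369/90000 ; √disc = 787/300
  v_R = (−(181/150) + 787/300) / (2·(5/12)) = 17/10 m/s
check:
braking lasts T_s = (17/10)/(6/5) = 1.4167 s
robot in T_r: 1.7000·0.0400 = 0.0680 m
robot under decel: 1.7000²/(2·1.2000) = 1.2042 m
human closes 1.4000·1.4567 = 2.0393 m
margins: 0.0000+0.0250+0.0400 = 0.0650 m
sum ≈ 0.0680+1.2042+2.0393+0.0650 ≈ 3.3765 m = S ✓

v_R_max = 17/10 m/s = 1.7000 m/s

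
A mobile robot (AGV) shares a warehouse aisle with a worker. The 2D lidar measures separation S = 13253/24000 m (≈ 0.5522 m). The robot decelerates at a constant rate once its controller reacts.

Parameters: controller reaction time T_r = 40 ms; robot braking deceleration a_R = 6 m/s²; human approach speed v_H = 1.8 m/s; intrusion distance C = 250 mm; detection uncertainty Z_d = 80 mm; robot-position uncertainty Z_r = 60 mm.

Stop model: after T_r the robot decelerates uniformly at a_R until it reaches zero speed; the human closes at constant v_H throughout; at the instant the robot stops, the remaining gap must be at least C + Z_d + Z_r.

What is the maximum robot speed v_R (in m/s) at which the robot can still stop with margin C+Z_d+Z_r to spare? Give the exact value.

at the boundary: (1/12)·v² + (17/50)·v + (-433/4800) = 0
  disc = (17/50)² − 4·(1/12)·(-433/4800) = 52441/360000 ; √disc = 229/600
  v_R = (−(17/50) + 229/600) / (2·(1/12)) = 1/4 m/s
check:
T_s = v_R/a_R = (1/4)/6 = 0.0417 s
reaction-phase robot travel = 0.2500·0.0400 = 0.0100 m
robot covers 0.2500·0.0417 − ½·6.0000·0.0417² = 0.0052 m while stopping
human closes 1.8000·0.0817 = 0.1470 m
residual clearance needed = 0.2500+0.0800+0.0600 = 0.3900 m
sum ≈ 0.0100+0.0052+0.1470+0.3900 ≈ 0.5522 m = S ✓

v_R_max = 1/4 m/s = 0.2500 m/s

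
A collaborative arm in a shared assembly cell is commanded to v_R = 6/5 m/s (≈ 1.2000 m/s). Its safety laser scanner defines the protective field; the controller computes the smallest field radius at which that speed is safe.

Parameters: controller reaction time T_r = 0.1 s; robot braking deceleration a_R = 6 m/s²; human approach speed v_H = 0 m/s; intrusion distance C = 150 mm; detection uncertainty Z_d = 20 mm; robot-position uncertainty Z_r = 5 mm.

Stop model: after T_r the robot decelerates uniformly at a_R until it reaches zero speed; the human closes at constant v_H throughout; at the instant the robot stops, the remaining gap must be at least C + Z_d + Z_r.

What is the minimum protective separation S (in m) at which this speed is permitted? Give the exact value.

S_min = 83/200 m = 0.4150 m

braking lasts T_s = (6/5)/6 = 0.2000 s
robot in T_r: 1.2000·0.1000 = 0.1200 m
robot under decel: 1.2000²/(2·6.0000) = 0.1200 m
human over T_r+T_s: 0.0000·(0.1000+0.2000) = 0.0000 m
C+Z_d+Z_r = 0.1500+0.0200+0.0050 = 0.1750 m
S_min ≈ 0.1200+0.1200+0.0000+0.1750  ⇒  S_min = 83/200 m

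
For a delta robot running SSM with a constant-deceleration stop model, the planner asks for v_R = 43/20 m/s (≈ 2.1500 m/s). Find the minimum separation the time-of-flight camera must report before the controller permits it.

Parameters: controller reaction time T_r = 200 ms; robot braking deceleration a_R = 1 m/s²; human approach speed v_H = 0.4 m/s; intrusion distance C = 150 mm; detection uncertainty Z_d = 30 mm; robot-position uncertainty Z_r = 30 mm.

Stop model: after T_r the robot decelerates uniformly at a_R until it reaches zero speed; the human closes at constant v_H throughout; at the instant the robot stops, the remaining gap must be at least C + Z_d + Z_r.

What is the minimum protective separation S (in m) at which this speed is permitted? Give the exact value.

S_min = 3113/800 m = 3.8912 m

stop time T_s = (43/20)/1 = 2.1500 s
reaction-phase robot travel = 2.1500·0.2000 = 0.4300 m
robot under decel: 2.1500²/(2·1.0000) = 2.3112 m
human over T_r+T_s: 0.4000·(0.2000+2.1500) = 0.9400 m
residual clearance needed = 0.1500+0.0300+0.0300 = 0.2100 m
S_min ≈ 0.4300+2.3112+0.9400+0.2100  ⇒  S_min = 3113/800 m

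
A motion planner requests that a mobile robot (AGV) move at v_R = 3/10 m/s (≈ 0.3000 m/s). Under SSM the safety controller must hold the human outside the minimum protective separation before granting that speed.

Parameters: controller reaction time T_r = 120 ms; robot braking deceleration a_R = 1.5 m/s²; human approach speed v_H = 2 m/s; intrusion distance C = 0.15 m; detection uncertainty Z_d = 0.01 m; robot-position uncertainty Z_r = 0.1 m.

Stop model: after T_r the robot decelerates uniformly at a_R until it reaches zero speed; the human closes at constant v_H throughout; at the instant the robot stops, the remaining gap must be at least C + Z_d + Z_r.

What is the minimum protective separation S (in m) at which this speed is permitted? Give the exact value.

T_s = v_R/a_R = (3/10)/(3/2) = 0.2000 s
robot in T_r: 0.3000·0.1200 = 0.0360 m
robot under decel: 0.3000²/(2·1.5000) = 0.0300 m
person approaches 2.0000·(0.1200+0.2000) = 0.6400 m
residual clearance needed = 0.1500+0.0100+0.1000 = 0.2600 m
S_min ≈ 0.0360+0.0300+0.6400+0.2600  ⇒  S_min = 483/500 m

S_min = 483/500 m = 0.9660 m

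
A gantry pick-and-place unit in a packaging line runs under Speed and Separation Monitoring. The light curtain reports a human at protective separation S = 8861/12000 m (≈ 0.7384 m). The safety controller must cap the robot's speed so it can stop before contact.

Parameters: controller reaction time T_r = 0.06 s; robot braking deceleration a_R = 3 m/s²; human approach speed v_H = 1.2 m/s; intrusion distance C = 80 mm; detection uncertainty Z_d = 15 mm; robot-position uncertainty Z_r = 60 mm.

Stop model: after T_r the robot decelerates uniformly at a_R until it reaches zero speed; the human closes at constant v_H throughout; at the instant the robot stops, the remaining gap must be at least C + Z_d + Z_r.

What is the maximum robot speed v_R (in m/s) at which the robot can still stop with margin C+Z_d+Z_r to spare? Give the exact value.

at the boundary: (1/6)·v² + (23/50)·v + (-6137/12000) = 0
  disc = (23/50)² − 4·(1/6)·(-6137/12000) = 49729/90000 ; √disc = 223/300
  v_R = (−(23/50) + 223/300) / (2·(1/6)) = 17/20 m/s
check:
braking lasts T_s = (17/20)/3 = 0.2833 s
robot in T_r: 0.8500·0.0600 = 0.0510 m
robot covers 0.8500·0.2833 − ½·3.0000·0.2833² = 0.1204 m while stopping
human over T_r+T_s: 1.2000·(0.0600+0.2833) = 0.4120 m
residual clearance needed = 0.0800+0.0150+0.0600 = 0.1550 m
sum ≈ 0.0510+0.1204+0.4120+0.1550 ≈ 0.7384 m = S ✓

v_R_max = 17/20 m/s = 0.8500 m/s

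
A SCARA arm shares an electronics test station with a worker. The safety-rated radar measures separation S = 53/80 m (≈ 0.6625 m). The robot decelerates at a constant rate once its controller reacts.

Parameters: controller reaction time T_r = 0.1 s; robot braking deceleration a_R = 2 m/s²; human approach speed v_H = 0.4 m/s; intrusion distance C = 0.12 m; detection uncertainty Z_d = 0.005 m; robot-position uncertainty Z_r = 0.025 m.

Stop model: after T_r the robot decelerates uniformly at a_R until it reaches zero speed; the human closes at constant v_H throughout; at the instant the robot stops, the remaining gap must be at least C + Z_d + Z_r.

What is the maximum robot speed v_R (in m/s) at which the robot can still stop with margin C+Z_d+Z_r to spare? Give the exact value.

v_R_max = 9/10 m/s = 0.9000 m/s

at the boundary: (1/4)·v² + (3/10)·v + (-189/400) = 0
  disc = (3/10)² − 4·(1/4)·(-189/400) = 9/16 ; √disc = 3/4
  v_R = (−(3/10) + 3/4) / (2·(1/4)) = 9/10 m/s
check:
T_s = v_R/a_R = (9/10)/2 = 0.4500 s
reaction-phase robot travel = 0.9000·0.1000 = 0.0900 m
robot under decel: 0.9000²/(2·2.0000) = 0.2025 m
person approaches 0.4000·(0.1000+0.4500) = 0.2200 m
C+Z_d+Z_r = 0.1200+0.0050+0.0250 = 0.1500 m
sum ≈ 0.0900+0.2025+0.2200+0.1500 ≈ 0.6625 m = S ✓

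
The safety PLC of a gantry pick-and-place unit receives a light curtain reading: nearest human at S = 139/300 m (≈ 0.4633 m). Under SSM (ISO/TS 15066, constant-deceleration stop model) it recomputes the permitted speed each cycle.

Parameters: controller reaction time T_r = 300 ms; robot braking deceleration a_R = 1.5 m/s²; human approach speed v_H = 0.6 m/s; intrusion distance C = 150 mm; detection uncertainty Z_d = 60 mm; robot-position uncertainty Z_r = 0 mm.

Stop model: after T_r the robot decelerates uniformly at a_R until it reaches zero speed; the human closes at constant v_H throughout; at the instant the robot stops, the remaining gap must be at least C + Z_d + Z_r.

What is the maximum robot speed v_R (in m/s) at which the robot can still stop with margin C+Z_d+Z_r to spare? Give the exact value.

collect terms ⇒ (1/3)·v_R² + (7/10)·v_R + (-11/150) = 0
  disc = (7/10)² − 4·(1/3)·(-11/150) = 529/900 ; √disc = 23/30
  v_R = (−(7/10) + 23/30) / (2·(1/3)) = 1/10 m/s
check:
braking lasts T_s = (1/10)/(3/2) = 0.0667 s
robot covers v_R·T_r = 0.1000·0.3000 = 0.0300 m before braking
robot under decel: 0.1000²/(2·1.5000) = 0.0033 m
human over T_r+T_s: 0.6000·(0.3000+0.0667) = 0.2200 m
C+Z_d+Z_r = 0.1500+0.0600+0.0000 = 0.2100 m
sum ≈ 0.0300+0.0033+0.2200+0.2100 ≈ 0.4633 m = S ✓

v_R_max = 1/10 m/s = 0.1000 m/s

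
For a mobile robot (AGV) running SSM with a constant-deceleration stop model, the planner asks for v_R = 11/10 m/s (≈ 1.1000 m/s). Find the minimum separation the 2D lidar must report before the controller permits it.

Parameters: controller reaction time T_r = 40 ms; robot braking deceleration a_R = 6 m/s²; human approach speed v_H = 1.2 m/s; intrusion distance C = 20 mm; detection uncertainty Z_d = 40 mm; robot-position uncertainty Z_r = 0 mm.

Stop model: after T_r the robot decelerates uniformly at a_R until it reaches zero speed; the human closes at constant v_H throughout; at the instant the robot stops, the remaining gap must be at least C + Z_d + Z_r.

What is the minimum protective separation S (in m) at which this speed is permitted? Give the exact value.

braking lasts T_s = (11/10)/6 = 0.1833 s
robot in T_r: 1.1000·0.0400 = 0.0440 m
robot under decel: 1.1000²/(2·6.0000) = 0.1008 m
human over T_r+T_s: 1.2000·(0.0400+0.1833) = 0.2680 m
margins: 0.0200+0.0400+0.0000 = 0.0600 m
S_min ≈ 0.0440+0.1008+0.2680+0.0600  ⇒  S_min = 2837/6000 m

S_min = 2837/6000 m = 0.4728 m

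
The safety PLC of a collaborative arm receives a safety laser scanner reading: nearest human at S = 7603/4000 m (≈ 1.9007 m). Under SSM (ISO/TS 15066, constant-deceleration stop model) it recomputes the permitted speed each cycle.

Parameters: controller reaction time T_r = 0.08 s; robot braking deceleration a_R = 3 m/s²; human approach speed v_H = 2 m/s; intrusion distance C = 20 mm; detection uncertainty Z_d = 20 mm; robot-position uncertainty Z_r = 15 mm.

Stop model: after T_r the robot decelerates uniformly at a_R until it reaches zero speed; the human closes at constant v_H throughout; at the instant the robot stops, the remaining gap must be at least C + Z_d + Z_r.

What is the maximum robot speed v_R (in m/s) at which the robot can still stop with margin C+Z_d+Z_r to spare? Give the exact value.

quadratic (1/6)·v² + (56/75)·v + (-6743/4000) = 0
  disc = (56/75)² − 4·(1/6)·(-6743/4000) = 151321/90000 ; √disc = 389/300
  v_R = (−(56/75) + 389/300) / (2·(1/6)) = 33/20 m/s
check:
T_s = v_R/a_R = (33/20)/3 = 0.5500 s
robot covers v_R·T_r = 1.6500·0.0800 = 0.1320 m before braking
robot under decel: 1.6500²/(2·3.0000) = 0.4537 m
human over T_r+T_s: 2.0000·(0.0800+0.5500) = 1.2600 m
margins: 0.0200+0.0200+0.0150 = 0.0550 m
sum ≈ 0.1320+0.4537+1.2600+0.0550 ≈ 1.9007 m = S ✓

v_R_max = 33/20 m/s = 1.6500 m/s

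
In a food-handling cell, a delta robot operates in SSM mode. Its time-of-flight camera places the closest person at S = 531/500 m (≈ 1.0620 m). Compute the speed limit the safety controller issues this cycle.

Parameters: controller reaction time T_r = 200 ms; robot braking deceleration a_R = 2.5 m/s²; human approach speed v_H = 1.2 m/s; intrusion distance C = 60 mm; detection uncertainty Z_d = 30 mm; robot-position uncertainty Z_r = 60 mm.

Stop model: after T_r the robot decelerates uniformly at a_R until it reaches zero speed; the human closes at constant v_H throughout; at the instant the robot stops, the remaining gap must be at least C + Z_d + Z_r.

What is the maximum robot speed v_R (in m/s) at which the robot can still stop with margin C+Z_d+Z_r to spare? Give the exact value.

at the boundary: (1/5)·v² + (17/25)·v + (-84/125) = 0
  disc = (17/25)² − 4·(1/5)·(-84/125) = 1 ; √disc = 1
  v_R = (−(17/25) + 1) / (2·(1/5)) = 4/5 m/s
check:
braking lasts T_s = (4/5)/(5/2) = 0.3200 s
robot in T_r: 0.8000·0.2000 = 0.1600 m
braking distance = 0.8000²/(2·2.5000) = 0.1280 m
human over T_r+T_s: 1.2000·(0.2000+0.3200) = 0.6240 m
margins: 0.0600+0.0300+0.0600 = 0.1500 m
sum ≈ 0.1600+0.1280+0.6240+0.1500 ≈ 1.0620 m = S ✓

v_R_max = 4/5 m/s = 0.8000 m/s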